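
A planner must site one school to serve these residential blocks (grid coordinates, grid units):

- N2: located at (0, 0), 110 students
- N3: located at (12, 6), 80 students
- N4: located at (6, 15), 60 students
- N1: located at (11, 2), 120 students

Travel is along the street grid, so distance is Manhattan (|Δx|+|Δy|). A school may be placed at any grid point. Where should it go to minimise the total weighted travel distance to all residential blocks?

(11, 2)

Manhattan distance separates: Σwᵢ(|x−xᵢ|+|y−yᵢ|) = Σwᵢ|x−xᵢ| + Σwᵢ|y−yᵢ|, so x and y are optimised independently as 1-D weighted medians.
Total weight W = 370; half = 185.
x-coordinate, sorted with cumulative weight:
  x=0 (N2, w=110) cum 110
  x=6 (N4, w=60) cum 170
  x=11 (N1, w=120) cum 290  ← median
  x=12 (N3, w=80) cum 370
⇒ x* = 11
y-coordinate, sorted with cumulative weight:
  y=0 (N2, w=110) cum 110
  y=2 (N1, w=120) cum 230  ← median
  y=6 (N3, w=80) cum 310
  y=15 (N4, w=60) cum 370
⇒ y* = 2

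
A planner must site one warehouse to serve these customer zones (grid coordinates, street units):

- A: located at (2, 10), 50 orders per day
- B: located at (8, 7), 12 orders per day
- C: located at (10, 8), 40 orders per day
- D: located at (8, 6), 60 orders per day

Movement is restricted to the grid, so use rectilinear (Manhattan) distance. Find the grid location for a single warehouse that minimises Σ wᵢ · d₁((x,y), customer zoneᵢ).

(8, 8)

Manhattan distance separates: Σwᵢ(|x−xᵢ|+|y−yᵢ|) = Σwᵢ|x−xᵢ| + Σwᵢ|y−yᵢ|, so x and y are optimised independently as 1-D weighted medians.
Total weight W = 162; half = 81.
x-coordinate, sorted with cumulative weight:
  x=2 (A, w=50) cum 50
  x=8 (B, w=12) cum 62
  x=8 (D, w=60) cum 122  ← median
  x=10 (C, w=40) cum 162
⇒ x* = 8
y-coordinate, sorted with cumulative weight:
  y=6 (D, w=60) cum 60
  y=7 (B, w=12) cum 72
  y=8 (C, w=40) cum 112  ← median
  y=10 (A, w=50) cum 162
⇒ y* = 8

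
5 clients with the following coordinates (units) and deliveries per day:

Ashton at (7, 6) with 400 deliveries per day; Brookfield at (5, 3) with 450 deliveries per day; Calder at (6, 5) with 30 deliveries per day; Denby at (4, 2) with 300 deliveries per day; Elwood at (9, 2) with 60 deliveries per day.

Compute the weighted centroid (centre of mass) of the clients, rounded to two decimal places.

(5.62, 3.73)

The minimiser of Σwᵢ‖p−pᵢ‖² is the weighted centroid p* = (Σwᵢpᵢ)/(Σwᵢ).
Σwᵢ = 1240.
Σwᵢxᵢ = 400·7 + 450·5 + 30·6 + 300·4 + 60·9 = 6970.
Σwᵢyᵢ = 400·6 + 450·3 + 30·5 + 300·2 + 60·2 = 4620.
x* = 6970/1240 = 5.62, y* = 4620/1240 = 3.73.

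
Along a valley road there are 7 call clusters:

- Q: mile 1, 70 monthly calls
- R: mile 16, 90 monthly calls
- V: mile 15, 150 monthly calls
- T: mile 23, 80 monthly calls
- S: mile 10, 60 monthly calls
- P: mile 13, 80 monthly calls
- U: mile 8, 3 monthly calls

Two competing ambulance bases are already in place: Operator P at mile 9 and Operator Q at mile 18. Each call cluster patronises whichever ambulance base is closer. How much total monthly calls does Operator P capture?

213

The indifferent point is the midpoint (9+18)/2 = 13.5; call clusters left of it (closer to Operator P at 9) go to Operator P, those right go to Operator Q.
  Q at 1 (w=70) → Operator P
  U at 8 (w=3) → Operator P
  S at 10 (w=60) → Operator P
  P at 13 (w=80) → Operator P
  V at 15 (w=150) → Operator Q
  R at 16 (w=90) → Operator Q
  T at 23 (w=80) → Operator Q
Operator P captures 213; Operator Q captures 320.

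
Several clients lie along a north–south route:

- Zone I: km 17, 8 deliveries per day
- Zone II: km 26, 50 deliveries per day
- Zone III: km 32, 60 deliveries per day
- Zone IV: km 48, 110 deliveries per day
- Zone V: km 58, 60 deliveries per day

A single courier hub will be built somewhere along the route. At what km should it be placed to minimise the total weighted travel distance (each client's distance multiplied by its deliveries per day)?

x = 48

For a sum of weighted absolute distances on a line, the optimum is the weighted median (not the mean). Total weight W = 288; half-weight = 144.
Sort by position and accumulate weight:
  km 17 (Zone I, w=8) → cum 8
  km 26 (Zone II, w=50) → cum 58
  km 32 (Zone III, w=60) → cum 118
  km 48 (Zone IV, w=110) → cum 228  ≥ 144 → median here
  km 58 (Zone V, w=60) → cum 288
Optimal location: km 48.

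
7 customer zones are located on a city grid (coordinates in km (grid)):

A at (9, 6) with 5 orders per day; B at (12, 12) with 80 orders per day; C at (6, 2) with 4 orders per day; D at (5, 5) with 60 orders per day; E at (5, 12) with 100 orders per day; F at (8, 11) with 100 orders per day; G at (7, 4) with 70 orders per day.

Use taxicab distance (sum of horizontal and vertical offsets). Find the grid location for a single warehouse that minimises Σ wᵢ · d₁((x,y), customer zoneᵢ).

(7, 11)

Manhattan distance separates: Σwᵢ(|x−xᵢ|+|y−yᵢ|) = Σwᵢ|x−xᵢ| + Σwᵢ|y−yᵢ|, so x and y are optimised independently as 1-D weighted medians.
Total weight W = 419; half = 209.5.
x-coordinate, sorted with cumulative weight:
  x=5 (D, w=60) cum 60
  x=5 (E, w=100) cum 160
  x=6 (C, w=4) cum 164
  x=7 (G, w=70) cum 234  ← median
  x=8 (F, w=100) cum 334
  x=9 (A, w=5) cum 339
  x=12 (B, w=80) cum 419
⇒ x* = 7
y-coordinate, sorted with cumulative weight:
  y=2 (C, w=4) cum 4
  y=4 (G, w=70) cum 74
  y=5 (D, w=60) cum 134
  y=6 (A, w=5) cum 139
  y=11 (F, w=100) cum 239  ← median
  y=12 (B, w=80) cum 319
  y=12 (E, w=100) cum 419
⇒ y* = 11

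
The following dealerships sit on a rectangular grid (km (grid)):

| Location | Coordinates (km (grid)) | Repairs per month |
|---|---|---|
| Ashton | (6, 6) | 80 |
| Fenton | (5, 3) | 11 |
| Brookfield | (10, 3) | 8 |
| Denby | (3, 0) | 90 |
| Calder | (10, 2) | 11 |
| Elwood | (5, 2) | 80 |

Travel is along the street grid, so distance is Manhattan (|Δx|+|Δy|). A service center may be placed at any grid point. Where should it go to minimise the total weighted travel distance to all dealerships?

Manhattan distance separates: Σwᵢ(|x−xᵢ|+|y−yᵢ|) = Σwᵢ|x−xᵢ| + Σwᵢ|y−yᵢ|, so x and y are optimised independently as 1-D weighted medians.
Total weight W = 280; half = 140.
x-coordinate, sorted with cumulative weight:
  x=3 (Denby, w=90) cum 90
  x=5 (Fenton, w=11) cum 101
  x=5 (Elwood, w=80) cum 181  ← median
  x=6 (Ashton, w=80) cum 261
  x=10 (Brookfield, w=8) cum 269
  x=10 (Calder, w=11) cum 280
⇒ x* = 5
y-coordinate, sorted with cumulative weight:
  y=0 (Denby, w=90) cum 90
  y=2 (Calder, w=11) cum 101
  y=2 (Elwood, w=80) cum 181  ← median
  y=3 (Fenton, w=11) cum 192
  y=3 (Brookfield, w=8) cum 200
  y=6 (Ashton, w=80) cum 280
⇒ y* = 2

(5, 2)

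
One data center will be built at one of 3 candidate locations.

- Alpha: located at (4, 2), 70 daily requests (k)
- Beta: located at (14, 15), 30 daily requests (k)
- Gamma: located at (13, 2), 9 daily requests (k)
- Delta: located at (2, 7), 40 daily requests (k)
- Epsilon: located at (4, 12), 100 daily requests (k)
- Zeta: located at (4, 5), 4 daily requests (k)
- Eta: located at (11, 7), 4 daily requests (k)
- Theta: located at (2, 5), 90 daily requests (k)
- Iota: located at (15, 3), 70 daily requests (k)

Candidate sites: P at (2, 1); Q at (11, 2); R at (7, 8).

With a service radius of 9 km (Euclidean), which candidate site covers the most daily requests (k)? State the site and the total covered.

Coverage radius r = 9 km; a point is covered iff (Δx)²+(Δy)² ≤ 9² = 81.
  P (2, 1): covers {Alpha, Delta, Zeta, Theta} → 204
  Q (11, 2): covers {Alpha, Gamma, Zeta, Eta, Iota} → 157
  R (7, 8): covers {Alpha, Gamma, Delta, Epsilon, Zeta, Eta, Theta} → 317
Maximum coverage at R: 317 daily requests (k).

R, covering 317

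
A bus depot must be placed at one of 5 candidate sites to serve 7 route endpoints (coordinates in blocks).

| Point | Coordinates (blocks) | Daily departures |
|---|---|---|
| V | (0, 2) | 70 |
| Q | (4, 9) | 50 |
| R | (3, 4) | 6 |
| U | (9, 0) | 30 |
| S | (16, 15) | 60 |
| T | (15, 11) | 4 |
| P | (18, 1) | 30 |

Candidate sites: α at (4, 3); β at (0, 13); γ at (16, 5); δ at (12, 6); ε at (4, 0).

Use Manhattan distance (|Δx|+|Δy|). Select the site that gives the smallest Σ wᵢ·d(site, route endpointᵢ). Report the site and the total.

Total weighted distance at each candidate:
  α (4, 3): total = 2898
  β (0, 13): total = 3950
  γ (16, 5): total = 3382
  δ (12, 6): total = 3148
  ε (4, 0): total = 3208
Minimum is at α with total 2898 blocks.

α, total 2898 blocks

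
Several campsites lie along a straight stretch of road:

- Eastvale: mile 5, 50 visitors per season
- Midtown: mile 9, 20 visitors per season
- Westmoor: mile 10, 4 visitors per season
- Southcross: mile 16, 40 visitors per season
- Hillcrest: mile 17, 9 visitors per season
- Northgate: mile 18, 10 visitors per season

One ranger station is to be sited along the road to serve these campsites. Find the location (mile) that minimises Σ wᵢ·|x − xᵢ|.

For a sum of weighted absolute distances on a line, the optimum is the weighted median (not the mean). Total weight W = 133; half-weight = 66.5.
Sort by position and accumulate weight:
  mile 5 (Eastvale, w=50) → cum 50
  mile 9 (Midtown, w=20) → cum 70  ≥ 66.5 → median here
  mile 10 (Westmoor, w=4) → cum 74
  mile 16 (Southcross, w=40) → cum 114
  mile 17 (Hillcrest, w=9) → cum 123
  mile 18 (Northgate, w=10) → cum 133
Optimal location: mile 9.

x = 9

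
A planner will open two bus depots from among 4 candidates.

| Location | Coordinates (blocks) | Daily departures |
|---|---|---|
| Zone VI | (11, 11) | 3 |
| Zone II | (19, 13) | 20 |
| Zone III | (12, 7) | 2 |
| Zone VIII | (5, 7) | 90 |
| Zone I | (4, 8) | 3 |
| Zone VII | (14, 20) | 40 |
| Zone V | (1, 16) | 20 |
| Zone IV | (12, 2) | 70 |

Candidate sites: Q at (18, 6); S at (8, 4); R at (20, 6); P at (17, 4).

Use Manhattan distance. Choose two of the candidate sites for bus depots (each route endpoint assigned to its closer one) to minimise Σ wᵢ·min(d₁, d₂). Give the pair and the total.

{Q, S}, total 2288

Evaluate every pair (each demand assigned to the nearer of the two):
  {Q, S}: total = 2288
  {S, R}: total = 2368
  {S, P}: total = 2388
  {Q, P}: total = 3268
  {R, P}: total = 3426
  {Q, R}: total = 3478
Best pair: {Q, S} with total 2288.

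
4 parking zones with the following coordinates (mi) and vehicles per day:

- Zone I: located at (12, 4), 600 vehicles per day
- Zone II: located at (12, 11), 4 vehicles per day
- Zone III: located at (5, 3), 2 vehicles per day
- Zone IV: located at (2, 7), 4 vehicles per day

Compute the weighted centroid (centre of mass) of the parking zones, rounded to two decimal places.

The minimiser of Σwᵢ‖p−pᵢ‖² is the weighted centroid p* = (Σwᵢpᵢ)/(Σwᵢ).
Σwᵢ = 610.
Σwᵢxᵢ = 600·12 + 4·12 + 2·5 + 4·2 = 7266.
Σwᵢyᵢ = 600·4 + 4·11 + 2·3 + 4·7 = 2478.
x* = 7266/610 = 11.91, y* = 2478/610 = 4.06.

(11.91, 4.06)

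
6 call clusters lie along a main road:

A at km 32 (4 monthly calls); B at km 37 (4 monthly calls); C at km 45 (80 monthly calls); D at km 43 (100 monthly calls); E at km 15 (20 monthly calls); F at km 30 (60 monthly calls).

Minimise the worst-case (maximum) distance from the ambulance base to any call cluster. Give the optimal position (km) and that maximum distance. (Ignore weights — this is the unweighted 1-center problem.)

location 30, max distance 15

The 1-center on a line is the midpoint of the two extreme points: leftmost at 15, rightmost at 45.
Optimal location = (15 + 45)/2 = 30; maximum distance = (45 − 15)/2 = 15.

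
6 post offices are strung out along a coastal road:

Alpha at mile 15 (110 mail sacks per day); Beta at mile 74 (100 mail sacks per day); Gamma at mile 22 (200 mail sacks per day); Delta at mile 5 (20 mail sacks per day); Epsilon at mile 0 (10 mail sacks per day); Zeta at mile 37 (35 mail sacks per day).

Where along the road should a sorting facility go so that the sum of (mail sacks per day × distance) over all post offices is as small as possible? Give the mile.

For a sum of weighted absolute distances on a line, the optimum is the weighted median (not the mean). Total weight W = 475; half-weight = 237.5.
Sort by position and accumulate weight:
  mile 0 (Epsilon, w=10) → cum 10
  mile 5 (Delta, w=20) → cum 30
  mile 15 (Alpha, w=110) → cum 140
  mile 22 (Gamma, w=200) → cum 340  ≥ 237.5 → median here
  mile 37 (Zeta, w=35) → cum 375
  mile 74 (Beta, w=100) → cum 475
Optimal location: mile 22.

x = 22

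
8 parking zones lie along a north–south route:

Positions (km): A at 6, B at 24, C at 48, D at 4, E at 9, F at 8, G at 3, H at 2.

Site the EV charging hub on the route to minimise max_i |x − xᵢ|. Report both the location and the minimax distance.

location 25, max distance 23

The 1-center on a line is the midpoint of the two extreme points: leftmost at 2, rightmost at 48.
Optimal location = (2 + 48)/2 = 25; maximum distance = (48 − 2)/2 = 23.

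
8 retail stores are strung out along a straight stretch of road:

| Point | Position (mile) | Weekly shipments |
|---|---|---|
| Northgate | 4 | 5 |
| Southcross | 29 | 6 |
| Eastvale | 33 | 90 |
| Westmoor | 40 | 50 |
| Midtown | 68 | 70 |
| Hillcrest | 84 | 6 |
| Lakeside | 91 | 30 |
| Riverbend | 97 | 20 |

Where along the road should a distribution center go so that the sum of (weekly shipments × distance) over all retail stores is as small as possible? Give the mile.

x = 40

For a sum of weighted absolute distances on a line, the optimum is the weighted median (not the mean). Total weight W = 277; half-weight = 138.5.
Sort by position and accumulate weight:
  mile 4 (Northgate, w=5) → cum 5
  mile 29 (Southcross, w=6) → cum 11
  mile 33 (Eastvale, w=90) → cum 101
  mile 40 (Westmoor, w=50) → cum 151  ≥ 138.5 → median here
  mile 68 (Midtown, w=70) → cum 221
  mile 84 (Hillcrest, w=6) → cum 227
  mile 91 (Lakeside, w=30) → cum 257
  mile 97 (Riverbend, w=20) → cum 277
Optimal location: mile 40.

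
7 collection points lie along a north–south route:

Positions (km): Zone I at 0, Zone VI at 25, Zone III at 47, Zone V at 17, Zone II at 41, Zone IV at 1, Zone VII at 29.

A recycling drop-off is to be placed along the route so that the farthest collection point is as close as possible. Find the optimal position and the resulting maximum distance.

location 23.5, max distance 23.5

The 1-center on a line is the midpoint of the two extreme points: leftmost at 0, rightmost at 47.
Optimal location = (0 + 47)/2 = 23.5; maximum distance = (47 − 0)/2 = 23.5.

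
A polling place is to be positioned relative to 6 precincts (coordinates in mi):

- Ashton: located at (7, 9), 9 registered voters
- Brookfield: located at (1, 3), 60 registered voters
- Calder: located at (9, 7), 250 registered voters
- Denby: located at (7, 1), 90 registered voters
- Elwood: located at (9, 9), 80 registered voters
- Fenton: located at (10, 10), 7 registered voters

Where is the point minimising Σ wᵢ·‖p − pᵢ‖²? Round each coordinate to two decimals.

(7.65, 5.83)

The minimiser of Σwᵢ‖p−pᵢ‖² is the weighted centroid p* = (Σwᵢpᵢ)/(Σwᵢ).
Σwᵢ = 496.
Σwᵢxᵢ = 9·7 + 60·1 + 250·9 + 90·7 + 80·9 + 7·10 = 3793.
Σwᵢyᵢ = 9·9 + 60·3 + 250·7 + 90·1 + 80·9 + 7·10 = 2891.
x* = 3793/496 = 7.65, y* = 2891/496 = 5.83.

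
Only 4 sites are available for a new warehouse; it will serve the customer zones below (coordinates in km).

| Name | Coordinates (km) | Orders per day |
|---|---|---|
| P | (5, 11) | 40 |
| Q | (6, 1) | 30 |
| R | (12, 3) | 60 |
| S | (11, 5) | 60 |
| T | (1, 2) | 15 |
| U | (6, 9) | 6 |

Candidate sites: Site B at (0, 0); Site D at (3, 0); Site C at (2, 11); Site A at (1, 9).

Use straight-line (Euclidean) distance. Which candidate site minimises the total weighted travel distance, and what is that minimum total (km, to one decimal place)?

Site D, total 1776.7 km

Total weighted distance at each candidate:
  Site B (0, 0): total = 2231.4
  Site D (3, 0): total = 1776.7
  Site C (2, 11): total = 2023.1
  Site A (1, 9): total = 1994.9
Minimum is at Site D with total 1776.7 km.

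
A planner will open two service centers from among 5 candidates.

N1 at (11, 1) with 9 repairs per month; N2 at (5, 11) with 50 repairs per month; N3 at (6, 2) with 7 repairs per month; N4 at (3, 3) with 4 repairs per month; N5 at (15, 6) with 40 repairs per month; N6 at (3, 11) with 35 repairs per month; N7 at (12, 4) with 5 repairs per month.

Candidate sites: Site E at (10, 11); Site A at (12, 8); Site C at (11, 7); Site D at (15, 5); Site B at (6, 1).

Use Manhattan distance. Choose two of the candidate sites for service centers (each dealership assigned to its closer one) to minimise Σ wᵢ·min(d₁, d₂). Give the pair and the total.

Evaluate every pair (each demand assigned to the nearer of the two):
  {Site E, Site D}: total = 767
  {Site E, Site C}: total = 887
  {Site E, Site A}: total = 927
  {Site E, Site B}: total = 1012
  {Site D, Site B}: total = 1137
  {Site C, Site D}: total = 1152
  {Site A, Site D}: total = 1192
  {Site A, Site B}: total = 1212
  {Site C, Site B}: total = 1212
  {Site A, Site C}: total = 1312
Best pair: {Site E, Site D} with total 767.

{Site E, Site D}, total 767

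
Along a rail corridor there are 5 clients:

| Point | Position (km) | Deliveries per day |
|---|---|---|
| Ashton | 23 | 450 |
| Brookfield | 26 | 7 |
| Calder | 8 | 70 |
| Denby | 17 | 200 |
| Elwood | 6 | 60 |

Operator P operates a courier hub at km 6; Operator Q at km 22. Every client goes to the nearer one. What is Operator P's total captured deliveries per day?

The indifferent point is the midpoint (6+22)/2 = 14; clients left of it (closer to Operator P at 6) go to Operator P, those right go to Operator Q.
  Elwood at 6 (w=60) → Operator P
  Calder at 8 (w=70) → Operator P
  Denby at 17 (w=200) → Operator Q
  Ashton at 23 (w=450) → Operator Q
  Brookfield at 26 (w=7) → Operator Q
Operator P captures 130; Operator Q captures 657.

130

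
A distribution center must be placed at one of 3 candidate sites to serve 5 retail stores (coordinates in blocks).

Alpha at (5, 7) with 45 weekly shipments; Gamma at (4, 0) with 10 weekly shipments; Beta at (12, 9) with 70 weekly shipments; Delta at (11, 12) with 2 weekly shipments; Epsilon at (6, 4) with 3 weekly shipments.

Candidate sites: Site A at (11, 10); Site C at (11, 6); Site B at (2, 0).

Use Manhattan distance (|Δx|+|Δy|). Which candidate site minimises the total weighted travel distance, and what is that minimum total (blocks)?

Site A, total 752 blocks

Total weighted distance at each candidate:
  Site A (11, 10): total = 752
  Site C (11, 6): total = 758
  Site B (2, 0): total = 1866
Minimum is at Site A with total 752 blocks.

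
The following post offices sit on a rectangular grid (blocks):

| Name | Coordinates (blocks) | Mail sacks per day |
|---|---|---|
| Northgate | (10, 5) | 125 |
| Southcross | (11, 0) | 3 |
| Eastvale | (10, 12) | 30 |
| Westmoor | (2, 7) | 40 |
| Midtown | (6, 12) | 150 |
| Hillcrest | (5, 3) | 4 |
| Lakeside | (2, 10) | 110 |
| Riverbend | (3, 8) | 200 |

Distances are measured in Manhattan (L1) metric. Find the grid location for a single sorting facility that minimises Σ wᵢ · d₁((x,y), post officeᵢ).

Manhattan distance separates: Σwᵢ(|x−xᵢ|+|y−yᵢ|) = Σwᵢ|x−xᵢ| + Σwᵢ|y−yᵢ|, so x and y are optimised independently as 1-D weighted medians.
Total weight W = 662; half = 331.
x-coordinate, sorted with cumulative weight:
  x=2 (Westmoor, w=40) cum 40
  x=2 (Lakeside, w=110) cum 150
  x=3 (Riverbend, w=200) cum 350  ← median
  x=5 (Hillcrest, w=4) cum 354
  x=6 (Midtown, w=150) cum 504
  x=10 (Northgate, w=125) cum 629
  x=10 (Eastvale, w=30) cum 659
  x=11 (Southcross, w=3) cum 662
⇒ x* = 3
y-coordinate, sorted with cumulative weight:
  y=0 (Southcross, w=3) cum 3
  y=3 (Hillcrest, w=4) cum 7
  y=5 (Northgate, w=125) cum 132
  y=7 (Westmoor, w=40) cum 172
  y=8 (Riverbend, w=200) cum 372  ← median
  y=10 (Lakeside, w=110) cum 482
  y=12 (Eastvale, w=30) cum 512
  y=12 (Midtown, w=150) cum 662
⇒ y* = 8

(3, 8)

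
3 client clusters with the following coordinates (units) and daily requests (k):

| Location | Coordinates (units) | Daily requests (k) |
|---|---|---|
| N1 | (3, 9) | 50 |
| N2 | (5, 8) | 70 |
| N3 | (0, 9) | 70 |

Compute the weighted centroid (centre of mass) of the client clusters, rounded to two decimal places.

(2.63, 8.63)

The minimiser of Σwᵢ‖p−pᵢ‖² is the weighted centroid p* = (Σwᵢpᵢ)/(Σwᵢ).
Σwᵢ = 190.
Σwᵢxᵢ = 50·3 + 70·5 + 70·0 = 500.
Σwᵢyᵢ = 50·9 + 70·8 + 70·9 = 1640.
x* = 500/190 = 2.63, y* = 1640/190 = 8.63.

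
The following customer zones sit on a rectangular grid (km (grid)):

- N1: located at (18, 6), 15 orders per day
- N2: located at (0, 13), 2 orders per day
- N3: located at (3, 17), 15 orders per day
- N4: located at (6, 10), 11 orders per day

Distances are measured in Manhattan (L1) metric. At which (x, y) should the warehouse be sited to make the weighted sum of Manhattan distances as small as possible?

(6, 10)

Manhattan distance separates: Σwᵢ(|x−xᵢ|+|y−yᵢ|) = Σwᵢ|x−xᵢ| + Σwᵢ|y−yᵢ|, so x and y are optimised independently as 1-D weighted medians.
Total weight W = 43; half = 21.5.
x-coordinate, sorted with cumulative weight:
  x=0 (N2, w=2) cum 2
  x=3 (N3, w=15) cum 17
  x=6 (N4, w=11) cum 28  ← median
  x=18 (N1, w=15) cum 43
⇒ x* = 6
y-coordinate, sorted with cumulative weight:
  y=6 (N1, w=15) cum 15
  y=10 (N4, w=11) cum 26  ← median
  y=13 (N2, w=2) cum 28
  y=17 (N3, w=15) cum 43
⇒ y* = 10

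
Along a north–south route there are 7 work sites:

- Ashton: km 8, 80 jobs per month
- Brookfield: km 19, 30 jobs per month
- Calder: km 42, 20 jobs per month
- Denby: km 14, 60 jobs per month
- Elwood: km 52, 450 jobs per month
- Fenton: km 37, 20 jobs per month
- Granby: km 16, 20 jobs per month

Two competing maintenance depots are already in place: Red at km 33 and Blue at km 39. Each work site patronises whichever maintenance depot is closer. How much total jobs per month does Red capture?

190

The indifferent point is the midpoint (33+39)/2 = 36; work sites left of it (closer to Red at 33) go to Red, those right go to Blue.
  Ashton at 8 (w=80) → Red
  Denby at 14 (w=60) → Red
  Granby at 16 (w=20) → Red
  Brookfield at 19 (w=30) → Red
  Fenton at 37 (w=20) → Blue
  Calder at 42 (w=20) → Blue
  Elwood at 52 (w=450) → Blue
Red captures 190; Blue captures 490.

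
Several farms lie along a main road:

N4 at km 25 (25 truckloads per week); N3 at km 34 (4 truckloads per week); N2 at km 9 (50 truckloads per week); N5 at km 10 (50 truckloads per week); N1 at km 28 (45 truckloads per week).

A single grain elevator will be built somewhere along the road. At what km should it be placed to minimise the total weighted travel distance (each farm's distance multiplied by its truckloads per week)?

x = 10

For a sum of weighted absolute distances on a line, the optimum is the weighted median (not the mean). Total weight W = 174; half-weight = 87.
Sort by position and accumulate weight:
  km 9 (N2, w=50) → cum 50
  km 10 (N5, w=50) → cum 100  ≥ 87 → median here
  km 25 (N4, w=25) → cum 125
  km 28 (N1, w=45) → cum 170
  km 34 (N3, w=4) → cum 174
Optimal location: km 10.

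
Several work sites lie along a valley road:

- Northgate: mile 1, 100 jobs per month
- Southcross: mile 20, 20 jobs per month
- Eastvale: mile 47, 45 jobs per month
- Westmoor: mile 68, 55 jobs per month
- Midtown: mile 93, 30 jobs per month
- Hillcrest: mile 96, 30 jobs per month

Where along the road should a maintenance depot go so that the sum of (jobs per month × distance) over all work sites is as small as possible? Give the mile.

x = 47

For a sum of weighted absolute distances on a line, the optimum is the weighted median (not the mean). Total weight W = 280; half-weight = 140.
Sort by position and accumulate weight:
  mile 1 (Northgate, w=100) → cum 100
  mile 20 (Southcross, w=20) → cum 120
  mile 47 (Eastvale, w=45) → cum 165  ≥ 140 → median here
  mile 68 (Westmoor, w=55) → cum 220
  mile 93 (Midtown, w=30) → cum 250
  mile 96 (Hillcrest, w=30) → cum 280
Optimal location: mile 47.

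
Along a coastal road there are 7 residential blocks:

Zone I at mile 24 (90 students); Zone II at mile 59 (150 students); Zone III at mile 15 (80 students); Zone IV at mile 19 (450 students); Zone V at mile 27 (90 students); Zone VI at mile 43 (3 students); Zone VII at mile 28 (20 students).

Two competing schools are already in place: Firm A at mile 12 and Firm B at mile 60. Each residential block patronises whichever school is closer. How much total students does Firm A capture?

The indifferent point is the midpoint (12+60)/2 = 36; residential blocks left of it (closer to Firm A at 12) go to Firm A, those right go to Firm B.
  Zone III at 15 (w=80) → Firm A
  Zone IV at 19 (w=450) → Firm A
  Zone I at 24 (w=90) → Firm A
  Zone V at 27 (w=90) → Firm A
  Zone VII at 28 (w=20) → Firm A
  Zone VI at 43 (w=3) → Firm B
  Zone II at 59 (w=150) → Firm B
Firm A captures 730; Firm B captures 153.

730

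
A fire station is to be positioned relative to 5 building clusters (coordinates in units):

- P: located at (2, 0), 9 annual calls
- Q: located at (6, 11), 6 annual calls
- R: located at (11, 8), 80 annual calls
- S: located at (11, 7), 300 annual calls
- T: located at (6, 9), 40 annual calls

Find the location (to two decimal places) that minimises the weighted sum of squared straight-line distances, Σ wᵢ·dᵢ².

The minimiser of Σwᵢ‖p−pᵢ‖² is the weighted centroid p* = (Σwᵢpᵢ)/(Σwᵢ).
Σwᵢ = 435.
Σwᵢxᵢ = 9·2 + 6·6 + 80·11 + 300·11 + 40·6 = 4474.
Σwᵢyᵢ = 9·0 + 6·11 + 80·8 + 300·7 + 40·9 = 3166.
x* = 4474/435 = 10.29, y* = 3166/435 = 7.28.

(10.29, 7.28)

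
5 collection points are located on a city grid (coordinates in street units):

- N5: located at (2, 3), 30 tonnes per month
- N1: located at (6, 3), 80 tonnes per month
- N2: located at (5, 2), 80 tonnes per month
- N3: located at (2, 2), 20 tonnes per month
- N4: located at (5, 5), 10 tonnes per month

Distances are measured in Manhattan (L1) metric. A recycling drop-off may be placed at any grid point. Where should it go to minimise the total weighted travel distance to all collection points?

Manhattan distance separates: Σwᵢ(|x−xᵢ|+|y−yᵢ|) = Σwᵢ|x−xᵢ| + Σwᵢ|y−yᵢ|, so x and y are optimised independently as 1-D weighted medians.
Total weight W = 220; half = 110.
x-coordinate, sorted with cumulative weight:
  x=2 (N5, w=30) cum 30
  x=2 (N3, w=20) cum 50
  x=5 (N2, w=80) cum 130  ← median
  x=5 (N4, w=10) cum 140
  x=6 (N1, w=80) cum 220
⇒ x* = 5
y-coordinate, sorted with cumulative weight:
  y=2 (N2, w=80) cum 80
  y=2 (N3, w=20) cum 100
  y=3 (N5, w=30) cum 130  ← median
  y=3 (N1, w=80) cum 210
  y=5 (N4, w=10) cum 220
⇒ y* = 3

(5, 3)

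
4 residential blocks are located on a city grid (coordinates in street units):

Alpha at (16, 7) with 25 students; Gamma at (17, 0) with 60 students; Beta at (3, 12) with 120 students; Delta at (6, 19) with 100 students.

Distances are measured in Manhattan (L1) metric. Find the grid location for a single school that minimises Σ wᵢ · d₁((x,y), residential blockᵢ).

(6, 12)

Manhattan distance separates: Σwᵢ(|x−xᵢ|+|y−yᵢ|) = Σwᵢ|x−xᵢ| + Σwᵢ|y−yᵢ|, so x and y are optimised independently as 1-D weighted medians.
Total weight W = 305; half = 152.5.
x-coordinate, sorted with cumulative weight:
  x=3 (Beta, w=120) cum 120
  x=6 (Delta, w=100) cum 220  ← median
  x=16 (Alpha, w=25) cum 245
  x=17 (Gamma, w=60) cum 305
⇒ x* = 6
y-coordinate, sorted with cumulative weight:
  y=0 (Gamma, w=60) cum 60
  y=7 (Alpha, w=25) cum 85
  y=12 (Beta, w=120) cum 205  ← median
  y=19 (Delta, w=100) cum 305
⇒ y* = 12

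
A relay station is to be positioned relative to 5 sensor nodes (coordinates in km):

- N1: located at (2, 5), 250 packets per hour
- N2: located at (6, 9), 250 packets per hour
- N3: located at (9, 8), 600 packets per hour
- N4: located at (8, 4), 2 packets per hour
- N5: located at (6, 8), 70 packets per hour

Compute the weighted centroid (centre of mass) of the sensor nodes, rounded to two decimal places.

The minimiser of Σwᵢ‖p−pᵢ‖² is the weighted centroid p* = (Σwᵢpᵢ)/(Σwᵢ).
Σwᵢ = 1172.
Σwᵢxᵢ = 250·2 + 250·6 + 600·9 + 2·8 + 70·6 = 7836.
Σwᵢyᵢ = 250·5 + 250·9 + 600·8 + 2·4 + 70·8 = 8868.
x* = 7836/1172 = 6.69, y* = 8868/1172 = 7.57.

(6.69, 7.57)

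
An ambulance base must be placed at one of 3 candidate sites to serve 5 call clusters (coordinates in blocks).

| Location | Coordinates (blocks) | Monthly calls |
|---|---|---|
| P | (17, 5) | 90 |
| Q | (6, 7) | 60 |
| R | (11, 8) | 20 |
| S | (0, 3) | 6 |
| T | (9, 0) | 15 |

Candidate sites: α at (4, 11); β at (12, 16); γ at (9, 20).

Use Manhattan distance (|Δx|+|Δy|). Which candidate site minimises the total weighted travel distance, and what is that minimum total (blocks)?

α, total 2582 blocks

Total weighted distance at each candidate:
  α (4, 11): total = 2582
  β (12, 16): total = 2955
  γ (9, 20): total = 3766
Minimum is at α with total 2582 blocks.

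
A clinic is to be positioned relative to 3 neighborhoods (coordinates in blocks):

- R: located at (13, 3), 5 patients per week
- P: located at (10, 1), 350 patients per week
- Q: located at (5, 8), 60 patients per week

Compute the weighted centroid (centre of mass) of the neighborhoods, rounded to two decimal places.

The minimiser of Σwᵢ‖p−pᵢ‖² is the weighted centroid p* = (Σwᵢpᵢ)/(Σwᵢ).
Σwᵢ = 415.
Σwᵢxᵢ = 5·13 + 350·10 + 60·5 = 3865.
Σwᵢyᵢ = 5·3 + 350·1 + 60·8 = 845.
x* = 3865/415 = 9.31, y* = 845/415 = 2.04.

(9.31, 2.04)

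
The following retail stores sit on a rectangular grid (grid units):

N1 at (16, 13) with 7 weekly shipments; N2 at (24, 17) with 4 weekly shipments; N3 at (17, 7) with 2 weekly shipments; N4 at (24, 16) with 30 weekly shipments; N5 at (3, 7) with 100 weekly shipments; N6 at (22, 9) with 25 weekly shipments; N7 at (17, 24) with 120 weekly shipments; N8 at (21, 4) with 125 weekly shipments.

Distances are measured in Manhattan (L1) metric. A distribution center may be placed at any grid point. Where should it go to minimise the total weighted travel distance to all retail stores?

Manhattan distance separates: Σwᵢ(|x−xᵢ|+|y−yᵢ|) = Σwᵢ|x−xᵢ| + Σwᵢ|y−yᵢ|, so x and y are optimised independently as 1-D weighted medians.
Total weight W = 413; half = 206.5.
x-coordinate, sorted with cumulative weight:
  x=3 (N5, w=100) cum 100
  x=16 (N1, w=7) cum 107
  x=17 (N3, w=2) cum 109
  x=17 (N7, w=120) cum 229  ← median
  x=21 (N8, w=125) cum 354
  x=22 (N6, w=25) cum 379
  x=24 (N2, w=4) cum 383
  x=24 (N4, w=30) cum 413
⇒ x* = 17
y-coordinate, sorted with cumulative weight:
  y=4 (N8, w=125) cum 125
  y=7 (N3, w=2) cum 127
  y=7 (N5, w=100) cum 227  ← median
  y=9 (N6, w=25) cum 252
  y=13 (N1, w=7) cum 259
  y=16 (N4, w=30) cum 289
  y=17 (N2, w=4) cum 293
  y=24 (N7, w=120) cum 413
⇒ y* = 7

(17, 7)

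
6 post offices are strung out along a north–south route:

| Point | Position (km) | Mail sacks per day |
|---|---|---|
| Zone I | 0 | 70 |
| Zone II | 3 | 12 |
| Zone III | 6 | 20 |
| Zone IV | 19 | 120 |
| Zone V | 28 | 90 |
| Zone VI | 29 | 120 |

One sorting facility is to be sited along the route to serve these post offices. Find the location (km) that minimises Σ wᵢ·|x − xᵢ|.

For a sum of weighted absolute distances on a line, the optimum is the weighted median (not the mean). Total weight W = 432; half-weight = 216.
Sort by position and accumulate weight:
  km 0 (Zone I, w=70) → cum 70
  km 3 (Zone II, w=12) → cum 82
  km 6 (Zone III, w=20) → cum 102
  km 19 (Zone IV, w=120) → cum 222  ≥ 216 → median here
  km 28 (Zone V, w=90) → cum 312
  km 29 (Zone VI, w=120) → cum 432
Optimal location: km 19.

x = 19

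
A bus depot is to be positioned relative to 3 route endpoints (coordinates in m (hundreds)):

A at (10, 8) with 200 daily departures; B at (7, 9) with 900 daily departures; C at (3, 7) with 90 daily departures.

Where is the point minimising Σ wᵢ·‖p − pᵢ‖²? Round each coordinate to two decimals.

(7.20, 8.68)

The minimiser of Σwᵢ‖p−pᵢ‖² is the weighted centroid p* = (Σwᵢpᵢ)/(Σwᵢ).
Σwᵢ = 1190.
Σwᵢxᵢ = 200·10 + 900·7 + 90·3 = 8570.
Σwᵢyᵢ = 200·8 + 900·9 + 90·7 = 10330.
x* = 8570/1190 = 7.20, y* = 10330/1190 = 8.68.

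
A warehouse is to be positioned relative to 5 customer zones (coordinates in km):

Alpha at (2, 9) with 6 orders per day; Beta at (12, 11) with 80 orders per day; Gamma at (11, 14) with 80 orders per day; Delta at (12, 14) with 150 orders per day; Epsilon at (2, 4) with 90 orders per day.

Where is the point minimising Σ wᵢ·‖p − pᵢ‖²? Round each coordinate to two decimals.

(9.44, 11.12)

The minimiser of Σwᵢ‖p−pᵢ‖² is the weighted centroid p* = (Σwᵢpᵢ)/(Σwᵢ).
Σwᵢ = 406.
Σwᵢxᵢ = 6·2 + 80·12 + 80·11 + 150·12 + 90·2 = 3832.
Σwᵢyᵢ = 6·9 + 80·11 + 80·14 + 150·14 + 90·4 = 4514.
x* = 3832/406 = 9.44, y* = 4514/406 = 11.12.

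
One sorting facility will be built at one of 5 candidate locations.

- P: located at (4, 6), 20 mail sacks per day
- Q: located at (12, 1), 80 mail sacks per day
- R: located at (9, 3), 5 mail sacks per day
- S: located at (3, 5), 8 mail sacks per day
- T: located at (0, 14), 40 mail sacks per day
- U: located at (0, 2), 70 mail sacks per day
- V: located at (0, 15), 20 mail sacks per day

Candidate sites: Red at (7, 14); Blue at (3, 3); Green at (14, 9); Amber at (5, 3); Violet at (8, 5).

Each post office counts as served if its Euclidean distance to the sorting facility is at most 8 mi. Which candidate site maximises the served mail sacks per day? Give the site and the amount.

Coverage radius r = 8 mi; a point is covered iff (Δx)²+(Δy)² ≤ 8² = 64.
  Red (7, 14): covers {T, V} → 60
  Blue (3, 3): covers {P, R, S, U} → 103
  Green (14, 9): covers {R} → 5
  Amber (5, 3): covers {P, Q, R, S, U} → 183
  Violet (8, 5): covers {P, Q, R, S} → 113
Maximum coverage at Amber: 183 mail sacks per day.

Amber, covering 183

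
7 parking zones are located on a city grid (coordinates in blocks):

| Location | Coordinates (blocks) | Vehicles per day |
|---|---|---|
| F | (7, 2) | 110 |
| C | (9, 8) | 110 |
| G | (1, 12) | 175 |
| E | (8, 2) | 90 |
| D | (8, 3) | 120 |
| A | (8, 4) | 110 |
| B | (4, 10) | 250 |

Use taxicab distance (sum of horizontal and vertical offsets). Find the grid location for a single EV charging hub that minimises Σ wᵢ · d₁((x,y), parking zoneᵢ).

Manhattan distance separates: Σwᵢ(|x−xᵢ|+|y−yᵢ|) = Σwᵢ|x−xᵢ| + Σwᵢ|y−yᵢ|, so x and y are optimised independently as 1-D weighted medians.
Total weight W = 965; half = 482.5.
x-coordinate, sorted with cumulative weight:
  x=1 (G, w=175) cum 175
  x=4 (B, w=250) cum 425
  x=7 (F, w=110) cum 535  ← median
  x=8 (E, w=90) cum 625
  x=8 (D, w=120) cum 745
  x=8 (A, w=110) cum 855
  x=9 (C, w=110) cum 965
⇒ x* = 7
y-coordinate, sorted with cumulative weight:
  y=2 (F, w=110) cum 110
  y=2 (E, w=90) cum 200
  y=3 (D, w=120) cum 320
  y=4 (A, w=110) cum 430
  y=8 (C, w=110) cum 540  ← median
  y=10 (B, w=250) cum 790
  y=12 (G, w=175) cum 965
⇒ y* = 8

(7, 8)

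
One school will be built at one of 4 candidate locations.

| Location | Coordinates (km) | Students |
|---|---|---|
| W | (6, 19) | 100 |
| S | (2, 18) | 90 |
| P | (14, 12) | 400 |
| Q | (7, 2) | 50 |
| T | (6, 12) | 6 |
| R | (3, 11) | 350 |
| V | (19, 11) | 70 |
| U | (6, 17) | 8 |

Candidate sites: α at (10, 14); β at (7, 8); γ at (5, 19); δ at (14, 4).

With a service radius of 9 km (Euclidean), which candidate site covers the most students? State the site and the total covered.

Coverage radius r = 9 km; a point is covered iff (Δx)²+(Δy)² ≤ 9² = 81.
  α (10, 14): covers {W, S, P, T, R, U} → 954
  β (7, 8): covers {P, Q, T, R} → 806
  γ (5, 19): covers {W, S, T, R, U} → 554
  δ (14, 4): covers {P, Q, V} → 520
Maximum coverage at α: 954 students.

α, covering 954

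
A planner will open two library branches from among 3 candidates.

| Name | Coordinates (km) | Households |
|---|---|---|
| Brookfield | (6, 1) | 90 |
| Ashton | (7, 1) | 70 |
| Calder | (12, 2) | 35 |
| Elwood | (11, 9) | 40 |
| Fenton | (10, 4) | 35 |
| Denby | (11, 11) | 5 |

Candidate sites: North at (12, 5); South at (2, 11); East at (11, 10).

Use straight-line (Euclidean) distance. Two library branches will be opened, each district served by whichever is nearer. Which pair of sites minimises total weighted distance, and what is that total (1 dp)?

Evaluate every pair (each demand assigned to the nearer of the two):
  {North, East}: total = 1325.5
  {North, South}: total = 1475.8
  {South, East}: total = 2156.1
Best pair: {North, East} with total 1325.5.

{North, East}, total 1325.5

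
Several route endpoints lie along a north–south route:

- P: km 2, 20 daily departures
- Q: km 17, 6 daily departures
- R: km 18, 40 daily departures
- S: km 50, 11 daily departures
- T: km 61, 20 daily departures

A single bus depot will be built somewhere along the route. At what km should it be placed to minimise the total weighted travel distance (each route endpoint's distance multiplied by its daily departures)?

x = 18

For a sum of weighted absolute distances on a line, the optimum is the weighted median (not the mean). Total weight W = 97; half-weight = 48.5.
Sort by position and accumulate weight:
  km 2 (P, w=20) → cum 20
  km 17 (Q, w=6) → cum 26
  km 18 (R, w=40) → cum 66  ≥ 48.5 → median here
  km 50 (S, w=11) → cum 77
  km 61 (T, w=20) → cum 97
Optimal location: km 18.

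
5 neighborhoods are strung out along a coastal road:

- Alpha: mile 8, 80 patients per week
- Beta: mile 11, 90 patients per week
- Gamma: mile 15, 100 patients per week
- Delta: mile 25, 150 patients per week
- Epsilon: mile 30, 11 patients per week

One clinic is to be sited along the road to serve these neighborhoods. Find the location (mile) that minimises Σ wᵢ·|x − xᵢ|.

For a sum of weighted absolute distances on a line, the optimum is the weighted median (not the mean). Total weight W = 431; half-weight = 215.5.
Sort by position and accumulate weight:
  mile 8 (Alpha, w=80) → cum 80
  mile 11 (Beta, w=90) → cum 170
  mile 15 (Gamma, w=100) → cum 270  ≥ 215.5 → median here
  mile 25 (Delta, w=150) → cum 420
  mile 30 (Epsilon, w=11) → cum 431
Optimal location: mile 15.

x = 15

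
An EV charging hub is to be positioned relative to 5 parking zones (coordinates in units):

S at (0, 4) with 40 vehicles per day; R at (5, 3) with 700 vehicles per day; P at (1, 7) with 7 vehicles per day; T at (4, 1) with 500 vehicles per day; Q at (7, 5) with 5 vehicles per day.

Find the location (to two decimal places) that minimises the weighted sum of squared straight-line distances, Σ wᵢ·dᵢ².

The minimiser of Σwᵢ‖p−pᵢ‖² is the weighted centroid p* = (Σwᵢpᵢ)/(Σwᵢ).
Σwᵢ = 1252.
Σwᵢxᵢ = 40·0 + 700·5 + 7·1 + 500·4 + 5·7 = 5542.
Σwᵢyᵢ = 40·4 + 700·3 + 7·7 + 500·1 + 5·5 = 2834.
x* = 5542/1252 = 4.43, y* = 2834/1252 = 2.26.

(4.43, 2.26)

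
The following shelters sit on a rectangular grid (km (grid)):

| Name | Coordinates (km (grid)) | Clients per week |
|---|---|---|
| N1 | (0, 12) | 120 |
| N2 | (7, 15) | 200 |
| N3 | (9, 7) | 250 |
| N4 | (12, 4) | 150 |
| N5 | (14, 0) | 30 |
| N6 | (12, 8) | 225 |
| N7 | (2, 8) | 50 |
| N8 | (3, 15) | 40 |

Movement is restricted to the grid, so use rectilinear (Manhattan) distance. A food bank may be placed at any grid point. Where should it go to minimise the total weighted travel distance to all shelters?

Manhattan distance separates: Σwᵢ(|x−xᵢ|+|y−yᵢ|) = Σwᵢ|x−xᵢ| + Σwᵢ|y−yᵢ|, so x and y are optimised independently as 1-D weighted medians.
Total weight W = 1065; half = 532.5.
x-coordinate, sorted with cumulative weight:
  x=0 (N1, w=120) cum 120
  x=2 (N7, w=50) cum 170
  x=3 (N8, w=40) cum 210
  x=7 (N2, w=200) cum 410
  x=9 (N3, w=250) cum 660  ← median
  x=12 (N4, w=150) cum 810
  x=12 (N6, w=225) cum 1035
  x=14 (N5, w=30) cum 1065
⇒ x* = 9
y-coordinate, sorted with cumulative weight:
  y=0 (N5, w=30) cum 30
  y=4 (N4, w=150) cum 180
  y=7 (N3, w=250) cum 430
  y=8 (N6, w=225) cum 655  ← median
  y=8 (N7, w=50) cum 705
  y=12 (N1, w=120) cum 825
  y=15 (N2, w=200) cum 1025
  y=15 (N8, w=40) cum 1065
⇒ y* = 8

(9, 8)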